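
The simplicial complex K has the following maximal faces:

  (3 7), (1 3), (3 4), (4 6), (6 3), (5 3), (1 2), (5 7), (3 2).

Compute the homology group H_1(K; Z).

Order the vertices as 1 < 2 < 3 < 4 < 5 < 6 < 7. Listing each simplex with vertices in this order, K has dimension 1 with simplices:

  0-simplices (7): [1], [2], [3], [4], [5], [6], [7]
  1-simplices (9): [1,2], [1,3], [2,3], [3,4], [3,5], [3,6], [3,7], [4,6], [5,7]

Hence C_0 ≅ Z^7, C_1 ≅ Z^9.

The boundary map ∂_1: C_1 → C_0 sends each edge [p,q] (with p < q) to q − p. For instance
  ∂[3,4] = [4] − [3].
The resulting 7×9 matrix has rank 6, and its Smith normal form has invariant factors (1,1,1,1,1,1).

Computing H_k = (kernel of ∂_k) / (image of ∂_{k+1}):

  H_1: rank ker ∂_1 − rank ∂_2 = (9 − 6) − 0 = 3, and there is no ∂_2, so H_1 ≅ Z^3.

H_1 = Z^3.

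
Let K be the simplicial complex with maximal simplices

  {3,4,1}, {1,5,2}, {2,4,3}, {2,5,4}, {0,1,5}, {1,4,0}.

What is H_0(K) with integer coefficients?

We work with the vertex ordering 0 < 1 < 2 < 3 < 4 < 5. The simplices of K, each written with vertices in increasing order, are:

  0-simplices (6): [0], [1], [2], [3], [4], [5]
  1-simplices (12): [0,1], [0,4], [0,5], [1,2], [1,3], [1,4], [1,5], [2,3], [2,4], [2,5], [3,4], [4,5]
  2-simplices (6): [0,1,4], [0,1,5], [1,2,5], [1,3,4], [2,3,4], [2,4,5]

Hence C_0 ≅ Z^6, C_1 ≅ Z^12, C_2 ≅ Z^6.

Boundary ∂_1: C_1 → C_0 sends each edge [p,q] (with p < q) to q − p. For instance
  ∂[1,4] = [4] − [1].
As a 6×12 matrix over Z this has rank 5, with invariant factors (1,1,1,1,1).

The boundary map ∂_2: C_2 → C_1 sends each 2-simplex [p,q,r] to [q,r] − [p,r] + [p,q]. For instance
  ∂[0,1,4] = [1,4] − [0,4] + [0,1],
  ∂[1,3,4] = [3,4] − [1,4] + [1,3].
The 12×6 boundary matrix has rank 6 and Smith normal form diag(1,1,1,1,1,1).

From H_k ≅ ker(∂_k) / im(∂_{k+1}) we obtain:

  H_0: rank C_0 − rank ∂_1 = 6 − 5 = 1, and the invariant factors of ∂_1 are all 1, so H_0 ≅ Z.

(K is a triangulation of the cylinder S^1 x I.)

H_0 ≅ Z.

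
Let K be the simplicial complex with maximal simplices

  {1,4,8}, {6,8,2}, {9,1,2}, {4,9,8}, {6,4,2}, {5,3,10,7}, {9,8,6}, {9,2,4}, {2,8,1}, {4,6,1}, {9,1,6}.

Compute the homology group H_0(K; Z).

K has 10 vertices, 21 edges, 14 triangles, 1 3-simplex.
rank ∂_0 = 0, rank ∂_1 = 8 ⇒ b_0 = 10 − 0 − 8 = 2; all invariant factors of ∂_1 are 1 so no torsion. So H_0 = Z^2.

H_0 = Z^2.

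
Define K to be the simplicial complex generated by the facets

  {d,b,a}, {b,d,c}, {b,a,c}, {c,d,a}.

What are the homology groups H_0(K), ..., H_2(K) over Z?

H_0 ≅ Z,  H_1 = 0,  H_2 ≅ Z.

We work with the vertex ordering a < b < c < d. The simplices of K, each written with vertices in increasing order, are:

  0-simplices (4): a, b, c, d
  1-simplices (6): ab, ac, ad, bc, bd, cd
  2-simplices (4): abc, abd, acd, bcd

giving chain groups C_0 ≅ Z^4, C_1 ≅ Z^6, C_2 ≅ Z^4.

The boundary map ∂_1: C_1 → C_0 is given by ∂[p,q] = [q] − [p]. For instance
  ∂ab = b − a.
The 4×6 boundary matrix has rank 3 and Smith normal form diag(1,1,1).

The boundary map ∂_2: C_2 → C_1 maps a triangle to the signed sum of its edges. For instance
  ∂abc = bc − ac + ab,
  ∂abd = bd − ad + ab.
The resulting 6×4 matrix has rank 3, and its Smith normal form has invariant factors (1,1,1).

Reading off H_k = ker ∂_k / im ∂_{k+1}:

  H_0: rank C_0 − rank ∂_1 = 4 − 3 = 1, and the invariant factors of ∂_1 are all 1, so H_0 = Z.
  H_1: rank ker ∂_1 − rank ∂_2 = (6 − 3) − 3 = 0, and the invariant factors of ∂_2 are all 1, so H_1 = 0.
  H_2: rank ker ∂_2 − rank ∂_3 = (4 − 3) − 0 = 1, and there is no ∂_3, so H_2 = Z.

As a check, the Euler characteristic is 4 − 6 + 4 = 2, which agrees with 1 − 0 + 1 = 2.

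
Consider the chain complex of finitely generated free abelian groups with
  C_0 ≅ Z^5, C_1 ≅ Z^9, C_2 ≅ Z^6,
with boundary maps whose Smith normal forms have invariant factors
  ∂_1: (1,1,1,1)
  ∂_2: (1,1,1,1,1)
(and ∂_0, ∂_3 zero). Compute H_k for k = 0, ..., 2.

H_0 ≅ Z,  H_1 = 0,  H_2 ≅ Z.

H_0: b_0 = 5 − 0 − 4 = 1; torsion from ∂_1 factors > 1: none. So H_0 ≅ Z.
H_1: b_1 = 9 − 4 − 5 = 0; torsion from ∂_2 factors > 1: none. So H_1 ≅ 0.
H_2: b_2 = 6 − 5 − 0 = 1; torsion from ∂_3 factors > 1: none. So H_2 ≅ Z.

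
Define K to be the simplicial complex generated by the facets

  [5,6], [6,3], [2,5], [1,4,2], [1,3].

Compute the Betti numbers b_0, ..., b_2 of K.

Fix the vertex order 1 < 2 < 3 < 4 < 5 < 6 and write every simplex with vertices in increasing order. Then dim K = 2 and the simplices of K are:

  0-simplices (6): [1], [2], [3], [4], [5], [6]
  1-simplices (7): [1,2], [1,3], [1,4], [2,4], [2,5], [3,6], [5,6]
  2-simplices (1): [1,2,4]

giving chain groups C_0 ≅ Z^6, C_1 ≅ Z^7, C_2 ≅ Z^1.

∂_1: C_1 → C_0 maps an edge to its endpoints' difference, ∂[p,q] = q − p. For instance
  ∂[1,4] = [4] − [1].
As a 6×7 matrix over Z this has rank 5, with invariant factors (1,1,1,1,1).

The boundary map ∂_2: C_2 → C_1 sends each 2-simplex [p,q,r] to [q,r] − [p,r] + [p,q]. For instance
  ∂[1,2,4] = [2,4] − [1,4] + [1,2].
The resulting 7×1 matrix has rank 1, and its Smith normal form has invariant factors (1).

From H_k ≅ ker(∂_k) / im(∂_{k+1}) we obtain:

  H_0: rank C_0 − rank ∂_1 = 6 − 5 = 1, and the invariant factors of ∂_1 are all 1, so H_0 ≅ Z.
  H_1: rank ker ∂_1 − rank ∂_2 = (7 − 5) − 1 = 1, and the invariant factors of ∂_2 are all 1, so H_1 ≅ Z.
  H_2: rank ker ∂_2 − rank ∂_3 = (1 − 1) − 0 = 0, and there is no ∂_3, so H_2 ≅ 0.

Hence the Betti numbers are b_0 = 1, b_1 = 1, b_2 = 0.

b_0 = 1, b_1 = 1, b_2 = 0.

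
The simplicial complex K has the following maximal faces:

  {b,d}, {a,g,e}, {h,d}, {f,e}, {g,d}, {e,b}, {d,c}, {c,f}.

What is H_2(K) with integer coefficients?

H_2 = 0.

Fix the vertex order a < b < c < d < e < f < g < h and write every simplex with vertices in increasing order. Then dim K = 2 and the simplices of K are:

  0-simplices (8): a, b, c, d, e, f, g, h
  1-simplices (10): ae, ag, bd, be, cd, cf, dg, dh, ef, eg
  2-simplices (1): aeg

so the chain groups are C_0 ≅ Z^8, C_1 ≅ Z^10, C_2 ≅ Z^1.

Boundary ∂_1: C_1 → C_0 is given by ∂[p,q] = [q] − [p].
The resulting 8×10 matrix has rank 7, and its Smith normal form has invariant factors (1,1,1,1,1,1,1).

∂_2: C_2 → C_1 sends each 2-simplex [p,q,r] to [q,r] − [p,r] + [p,q]. For instance
  ∂aeg = eg − ag + ae.
The resulting 10×1 matrix has rank 1, and its Smith normal form has invariant factors (1).

Computing H_k = (kernel of ∂_k) / (image of ∂_{k+1}):

  H_2: rank ker ∂_2 − rank ∂_3 = (1 − 1) − 0 = 0, and there is no ∂_3, so H_2 = 0.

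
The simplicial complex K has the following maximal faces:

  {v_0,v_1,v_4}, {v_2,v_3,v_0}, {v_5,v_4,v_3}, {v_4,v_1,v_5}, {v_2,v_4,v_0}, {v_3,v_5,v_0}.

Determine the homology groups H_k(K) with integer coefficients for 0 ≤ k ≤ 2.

H_0 ≅ Z,  H_1 ≅ Z,  H_2 = 0.

Take the total order v_0 < v_1 < v_2 < v_3 < v_4 < v_5 on the vertex set. Then K (dimension 2) consists of the simplices:

  0-simplices (6): [v_0], [v_1], [v_2], [v_3], [v_4], [v_5]
  1-simplices (12): [v_0,v_1], [v_0,v_2], [v_0,v_3], [v_0,v_4], [v_0,v_5], [v_1,v_4], [v_1,v_5], [v_2,v_3], [v_2,v_4], [v_3,v_4], [v_3,v_5], [v_4,v_5]
  2-simplices (6): [v_0,v_1,v_4], [v_0,v_2,v_3], [v_0,v_2,v_4], [v_0,v_3,v_5], [v_1,v_4,v_5], [v_3,v_4,v_5]

Hence C_0 ≅ Z^6, C_1 ≅ Z^12, C_2 ≅ Z^6.

The boundary map ∂_1: C_1 → C_0 sends each edge [p,q] (with p < q) to q − p. For instance
  ∂[v_0,v_3] = [v_3] − [v_0].
The 6×12 boundary matrix has rank 5 and Smith normal form diag(1,1,1,1,1).

Boundary ∂_2: C_2 → C_1 sends each 2-simplex [p,q,r] to [q,r] − [p,r] + [p,q]. For instance
  ∂[v_0,v_3,v_5] = [v_3,v_5] − [v_0,v_5] + [v_0,v_3],
  ∂[v_0,v_2,v_4] = [v_2,v_4] − [v_0,v_4] + [v_0,v_2].
The 12×6 boundary matrix has rank 6 and Smith normal form diag(1,1,1,1,1,1).

Now H_k = ker ∂_k / im ∂_{k+1}, so:

  H_0: rank C_0 − rank ∂_1 = 6 − 5 = 1, and the invariant factors of ∂_1 are all 1, so H_0 = Z.
  H_1: rank ker ∂_1 − rank ∂_2 = (12 − 5) − 6 = 1, and the invariant factors of ∂_2 are all 1, so H_1 = Z.
  H_2: rank ker ∂_2 − rank ∂_3 = (6 − 6) − 0 = 0, and there is no ∂_3, so H_2 = 0.

As a check, the Euler characteristic is 6 − 12 + 6 = 0, which agrees with 1 − 1 + 0 = 0.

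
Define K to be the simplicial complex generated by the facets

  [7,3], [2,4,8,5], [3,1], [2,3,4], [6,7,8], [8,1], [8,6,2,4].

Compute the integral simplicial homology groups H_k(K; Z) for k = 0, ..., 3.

H_0 ≅ Z,  H_1 ≅ Z^2,  H_2 = 0,  H_3 = 0.

We work with the vertex ordering 1 < 2 < 3 < 4 < 5 < 6 < 7 < 8. The simplices of K, each written with vertices in increasing order, are:

  0-simplices (8): [1], [2], [3], [4], [5], [6], [7], [8]
  1-simplices (16): [1,3], [1,8], [2,3], [2,4], [2,5], [2,6], [2,8], [3,4], [3,7], [4,5], [4,6], [4,8], [5,8], [6,7], [6,8], [7,8]
  2-simplices (9): [2,3,4], [2,4,5], [2,4,6], [2,4,8], [2,5,8], [2,6,8], [4,5,8], [4,6,8], [6,7,8]
  3-simplices (2): [2,4,5,8], [2,4,6,8]

so the chain groups are C_0 ≅ Z^8, C_1 ≅ Z^16, C_2 ≅ Z^9, C_3 ≅ Z^2.

Boundary ∂_1: C_1 → C_0 maps an edge to its endpoints' difference, ∂[p,q] = q − p.
The resulting 8×16 matrix has rank 7, and its Smith normal form has invariant factors (1,1,1,1,1,1,1).

The boundary map ∂_2: C_2 → C_1 acts by ∂[p,q,r] = [q,r] − [p,r] + [p,q]. For instance
  ∂[2,4,5] = [4,5] − [2,5] + [2,4],
  ∂[2,4,6] = [4,6] − [2,6] + [2,4].
This gives a 16×9 integer matrix of rank 7; reducing to Smith normal form yields diagonal entries (1,1,1,1,1,1,1).

∂_3: C_3 → C_2 sends each 3-simplex σ to the alternating sum Σ_i (−1)^i (σ with its i-th vertex removed). For instance
  ∂[2,4,6,8] = [4,6,8] − [2,6,8] + [2,4,8] − [2,4,6],
  ∂[2,4,5,8] = [4,5,8] − [2,5,8] + [2,4,8] − [2,4,5].
This gives a 9×2 integer matrix of rank 2; reducing to Smith normal form yields diagonal entries (1,1).

Reading off H_k = ker ∂_k / im ∂_{k+1}:

  H_0: rank C_0 − rank ∂_1 = 8 − 7 = 1, and the invariant factors of ∂_1 are all 1, so H_0 ≅ Z.
  H_1: rank ker ∂_1 − rank ∂_2 = (16 − 7) − 7 = 2, and the invariant factors of ∂_2 are all 1, so H_1 ≅ Z^2.
  H_2: rank ker ∂_2 − rank ∂_3 = (9 − 7) − 2 = 0, and the invariant factors of ∂_3 are all 1, so H_2 ≅ 0.
  H_3: rank ker ∂_3 − rank ∂_4 = (2 − 2) − 0 = 0, and there is no ∂_4, so H_3 ≅ 0.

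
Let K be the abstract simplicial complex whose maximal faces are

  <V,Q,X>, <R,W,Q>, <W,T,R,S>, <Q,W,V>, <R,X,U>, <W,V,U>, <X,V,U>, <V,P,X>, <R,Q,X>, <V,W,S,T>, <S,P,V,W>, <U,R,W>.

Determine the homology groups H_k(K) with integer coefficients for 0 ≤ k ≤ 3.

K has 9 vertices, 23 edges, 19 triangles, 3 3-simplices.
rank ∂_0 = 0, rank ∂_1 = 8 ⇒ b_0 = 9 − 0 − 8 = 1; all invariant factors of ∂_1 are 1 so no torsion. So H_0 ≅ Z.
rank ∂_1 = 8, rank ∂_2 = 15 ⇒ b_1 = 23 − 8 − 15 = 0; all invariant factors of ∂_2 are 1 so no torsion. So H_1 ≅ 0.
rank ∂_2 = 15, rank ∂_3 = 3 ⇒ b_2 = 19 − 15 − 3 = 1; all invariant factors of ∂_3 are 1 so no torsion. So H_2 ≅ Z.
rank ∂_3 = 3, rank ∂_4 = 0 ⇒ b_3 = 3 − 3 − 0 = 0. So H_3 ≅ 0.

H_0 = Z,  H_1 = 0,  H_2 = Z,  H_3 = 0.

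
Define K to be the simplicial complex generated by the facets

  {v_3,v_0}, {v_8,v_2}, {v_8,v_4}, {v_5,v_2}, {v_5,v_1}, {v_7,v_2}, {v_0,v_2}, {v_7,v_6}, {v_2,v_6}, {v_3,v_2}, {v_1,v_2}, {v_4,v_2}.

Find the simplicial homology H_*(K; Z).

Take the total order v_0 < v_1 < v_2 < v_3 < v_4 < v_5 < v_6 < v_7 < v_8 on the vertex set. Then K (dimension 1) consists of the simplices:

  0-simplices (9): [v_0], [v_1], [v_2], [v_3], [v_4], [v_5], [v_6], [v_7], [v_8]
  1-simplices (12): [v_0,v_2], [v_0,v_3], [v_1,v_2], [v_1,v_5], [v_2,v_3], [v_2,v_4], [v_2,v_5], [v_2,v_6], [v_2,v_7], [v_2,v_8], [v_4,v_8], [v_6,v_7]

giving chain groups C_0 ≅ Z^9, C_1 ≅ Z^12.

Boundary ∂_1: C_1 → C_0 is given by ∂[p,q] = [q] − [p].
As a 9×12 matrix over Z this has rank 8, with invariant factors (1,1,1,1,1,1,1,1).

Reading off H_k = ker ∂_k / im ∂_{k+1}:

  H_0: rank C_0 − rank ∂_1 = 9 − 8 = 1, and the invariant factors of ∂_1 are all 1, so H_0 ≅ Z.
  H_1: rank ker ∂_1 − rank ∂_2 = (12 − 8) − 0 = 4, and there is no ∂_2, so H_1 ≅ Z^4.

As a check, the Euler characteristic is 9 − 12 = -3, which agrees with 1 − 4 = -3.

H_0 ≅ Z,  H_1 ≅ Z^4.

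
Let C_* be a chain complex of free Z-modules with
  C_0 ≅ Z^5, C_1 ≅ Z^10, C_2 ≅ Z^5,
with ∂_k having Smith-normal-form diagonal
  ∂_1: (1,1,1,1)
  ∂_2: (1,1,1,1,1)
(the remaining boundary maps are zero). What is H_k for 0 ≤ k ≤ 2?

H_0: b_0 = 5 − 0 − 4 = 1; torsion from ∂_1 factors > 1: none. So H_0 ≅ Z.
H_1: b_1 = 10 − 4 − 5 = 1; torsion from ∂_2 factors > 1: none. So H_1 ≅ Z.
H_2: b_2 = 5 − 5 − 0 = 0; torsion from ∂_3 factors > 1: none. So H_2 ≅ 0.

H_0 ≅ Z,  H_1 ≅ Z,  H_2 = 0.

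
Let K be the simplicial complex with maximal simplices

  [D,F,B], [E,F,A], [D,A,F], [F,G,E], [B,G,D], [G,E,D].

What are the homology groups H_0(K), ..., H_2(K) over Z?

Fix the vertex order A < B < D < E < F < G and write every simplex with vertices in increasing order. Then dim K = 2 and the simplices of K are:

  0-simplices (6): A, B, D, E, F, G
  1-simplices (12): AD, AE, AF, BD, BF, BG, DE, DF, DG, EF, EG, FG
  2-simplices (6): ADF, AEF, BDF, BDG, DEG, EFG

giving chain groups C_0 ≅ Z^6, C_1 ≅ Z^12, C_2 ≅ Z^6.

The boundary map ∂_1: C_1 → C_0 is given by ∂[p,q] = [q] − [p].
This gives a 6×12 integer matrix of rank 5; reducing to Smith normal form yields diagonal entries (1,1,1,1,1).

Boundary ∂_2: C_2 → C_1 acts by ∂[p,q,r] = [q,r] − [p,r] + [p,q]. For instance
  ∂BDG = DG − BG + BD,
  ∂AEF = EF − AF + AE.
As a 12×6 matrix over Z this has rank 6, with invariant factors (1,1,1,1,1,1).

Now H_k = ker ∂_k / im ∂_{k+1}, so:

  H_0: rank C_0 − rank ∂_1 = 6 − 5 = 1, and the invariant factors of ∂_1 are all 1, so H_0 = Z.
  H_1: rank ker ∂_1 − rank ∂_2 = (12 − 5) − 6 = 1, and the invariant factors of ∂_2 are all 1, so H_1 = Z.
  H_2: rank ker ∂_2 − rank ∂_3 = (6 − 6) − 0 = 0, and there is no ∂_3, so H_2 = 0.

H_0 = Z,  H_1 = Z,  H_2 = 0.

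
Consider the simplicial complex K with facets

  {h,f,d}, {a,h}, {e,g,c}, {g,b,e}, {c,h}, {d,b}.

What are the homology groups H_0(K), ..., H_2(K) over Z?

We work with the vertex ordering a < b < c < d < e < f < g < h. The simplices of K, each written with vertices in increasing order, are:

  0-simplices (8): a, b, c, d, e, f, g, h
  1-simplices (11): ah, bd, be, bg, ce, cg, ch, df, dh, eg, fh
  2-simplices (3): beg, ceg, dfh

so the chain groups are C_0 ≅ Z^8, C_1 ≅ Z^11, C_2 ≅ Z^3.

∂_1: C_1 → C_0 is given by ∂[p,q] = [q] − [p]. For instance
  ∂ah = h − a.
The resulting 8×11 matrix has rank 7, and its Smith normal form has invariant factors (1,1,1,1,1,1,1).

∂_2: C_2 → C_1 sends each 2-simplex [p,q,r] to [q,r] − [p,r] + [p,q]. For instance
  ∂dfh = fh − dh + df,
  ∂ceg = eg − cg + ce.
This gives a 11×3 integer matrix of rank 3; reducing to Smith normal form yields diagonal entries (1,1,1).

Now H_k = ker ∂_k / im ∂_{k+1}, so:

  H_0: rank C_0 − rank ∂_1 = 8 − 7 = 1, and the invariant factors of ∂_1 are all 1, so H_0 = Z.
  H_1: rank ker ∂_1 − rank ∂_2 = (11 − 7) − 3 = 1, and the invariant factors of ∂_2 are all 1, so H_1 = Z.
  H_2: rank ker ∂_2 − rank ∂_3 = (3 − 3) − 0 = 0, and there is no ∂_3, so H_2 = 0.

H_0 ≅ Z,  H_1 ≅ Z,  H_2 = 0.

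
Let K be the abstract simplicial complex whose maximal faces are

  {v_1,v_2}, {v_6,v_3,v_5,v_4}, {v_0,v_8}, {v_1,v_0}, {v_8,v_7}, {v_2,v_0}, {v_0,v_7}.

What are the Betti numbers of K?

b_0 = 2, b_1 = 2, b_2 = 0, b_3 = 0.

We work with the vertex ordering v_0 < v_1 < v_2 < v_3 < v_4 < v_5 < v_6 < v_7 < v_8. The simplices of K, each written with vertices in increasing order, are:

  0-simplices (9): [v_0], [v_1], [v_2], [v_3], [v_4], [v_5], [v_6], [v_7], [v_8]
  1-simplices (12): [v_0,v_1], [v_0,v_2], [v_0,v_7], [v_0,v_8], [v_1,v_2], [v_3,v_4], [v_3,v_5], [v_3,v_6], [v_4,v_5], [v_4,v_6], [v_5,v_6], [v_7,v_8]
  2-simplices (4): [v_3,v_4,v_5], [v_3,v_4,v_6], [v_3,v_5,v_6], [v_4,v_5,v_6]
  3-simplices (1): [v_3,v_4,v_5,v_6]

giving chain groups C_0 ≅ Z^9, C_1 ≅ Z^12, C_2 ≅ Z^4, C_3 ≅ Z^1.

The boundary map ∂_1: C_1 → C_0 is given by ∂[p,q] = [q] − [p]. For instance
  ∂[v_3,v_6] = [v_6] − [v_3].
As a 9×12 matrix over Z this has rank 7, with invariant factors (1,1,1,1,1,1,1).

∂_2: C_2 → C_1 sends each 2-simplex [p,q,r] to [q,r] − [p,r] + [p,q]. For instance
  ∂[v_3,v_4,v_6] = [v_4,v_6] − [v_3,v_6] + [v_3,v_4],
  ∂[v_3,v_5,v_6] = [v_5,v_6] − [v_3,v_6] + [v_3,v_5].
As a 12×4 matrix over Z this has rank 3, with invariant factors (1,1,1).

The boundary map ∂_3: C_3 → C_2 sends each 3-simplex σ to the alternating sum Σ_i (−1)^i (σ with its i-th vertex removed). For instance
  ∂[v_3,v_4,v_5,v_6] = [v_4,v_5,v_6] − [v_3,v_5,v_6] + [v_3,v_4,v_6] − [v_3,v_4,v_5].
As a 4×1 matrix over Z this has rank 1, with invariant factors (1).

Now H_k = ker ∂_k / im ∂_{k+1}, so:

  H_0: rank C_0 − rank ∂_1 = 9 − 7 = 2, and the invariant factors of ∂_1 are all 1, so H_0 = Z^2.
  H_1: rank ker ∂_1 − rank ∂_2 = (12 − 7) − 3 = 2, and the invariant factors of ∂_2 are all 1, so H_1 = Z^2.
  H_2: rank ker ∂_2 − rank ∂_3 = (4 − 3) − 1 = 0, and the invariant factors of ∂_3 are all 1, so H_2 = 0.
  H_3: rank ker ∂_3 − rank ∂_4 = (1 − 1) − 0 = 0, and there is no ∂_4, so H_3 = 0.

Hence the Betti numbers are b_0 = 2, b_1 = 2, b_2 = 0, b_3 = 0.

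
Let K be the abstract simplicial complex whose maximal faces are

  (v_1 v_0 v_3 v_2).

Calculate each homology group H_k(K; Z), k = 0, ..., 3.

Take the total order v_0 < v_1 < v_2 < v_3 on the vertex set. Then K (dimension 3) consists of the simplices:

  0-simplices (4): [v_0], [v_1], [v_2], [v_3]
  1-simplices (6): [v_0,v_1], [v_0,v_2], [v_0,v_3], [v_1,v_2], [v_1,v_3], [v_2,v_3]
  2-simplices (4): [v_0,v_1,v_2], [v_0,v_1,v_3], [v_0,v_2,v_3], [v_1,v_2,v_3]
  3-simplices (1): [v_0,v_1,v_2,v_3]

so the chain groups are C_0 ≅ Z^4, C_1 ≅ Z^6, C_2 ≅ Z^4, C_3 ≅ Z^1.

∂_1: C_1 → C_0 sends each edge [p,q] (with p < q) to q − p. For instance
  ∂[v_0,v_1] = [v_1] − [v_0].
This gives a 4×6 integer matrix of rank 3; reducing to Smith normal form yields diagonal entries (1,1,1).

∂_2: C_2 → C_1 acts by ∂[p,q,r] = [q,r] − [p,r] + [p,q]. For instance
  ∂[v_0,v_1,v_3] = [v_1,v_3] − [v_0,v_3] + [v_0,v_1],
  ∂[v_0,v_2,v_3] = [v_2,v_3] − [v_0,v_3] + [v_0,v_2].
The 6×4 boundary matrix has rank 3 and Smith normal form diag(1,1,1).

The boundary map ∂_3: C_3 → C_2 sends each 3-simplex σ to the alternating sum Σ_i (−1)^i (σ with its i-th vertex removed). For instance
  ∂[v_0,v_1,v_2,v_3] = [v_1,v_2,v_3] − [v_0,v_2,v_3] + [v_0,v_1,v_3] − [v_0,v_1,v_2].
The 4×1 boundary matrix has rank 1 and Smith normal form diag(1).

Computing H_k = (kernel of ∂_k) / (image of ∂_{k+1}):

  H_0: rank C_0 − rank ∂_1 = 4 − 3 = 1, and the invariant factors of ∂_1 are all 1, so H_0 = Z.
  H_1: rank ker ∂_1 − rank ∂_2 = (6 − 3) − 3 = 0, and the invariant factors of ∂_2 are all 1, so H_1 = 0.
  H_2: rank ker ∂_2 − rank ∂_3 = (4 − 3) − 1 = 0, and the invariant factors of ∂_3 are all 1, so H_2 = 0.
  H_3: rank ker ∂_3 − rank ∂_4 = (1 − 1) − 0 = 0, and there is no ∂_4, so H_3 = 0.

H_0 ≅ Z,  H_1 = 0,  H_2 = 0,  H_3 = 0.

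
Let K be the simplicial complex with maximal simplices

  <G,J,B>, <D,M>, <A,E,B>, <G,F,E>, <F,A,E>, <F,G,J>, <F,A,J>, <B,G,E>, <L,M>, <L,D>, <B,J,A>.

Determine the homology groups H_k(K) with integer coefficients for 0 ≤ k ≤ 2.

We work with the vertex ordering A < B < D < E < F < G < J < L < M. The simplices of K, each written with vertices in increasing order, are:

  0-simplices (9): A, B, D, E, F, G, J, L, M
  1-simplices (15): AB, AE, AF, AJ, BE, BG, BJ, DL, DM, EF, EG, FG, FJ, GJ, LM
  2-simplices (8): ABE, ABJ, AEF, AFJ, BEG, BGJ, EFG, FGJ

Hence C_0 ≅ Z^9, C_1 ≅ Z^15, C_2 ≅ Z^8.

∂_1: C_1 → C_0 is given by ∂[p,q] = [q] − [p]. For instance
  ∂AF = F − A.
The 9×15 boundary matrix has rank 7 and Smith normal form diag(1,1,1,1,1,1,1).

The boundary map ∂_2: C_2 → C_1 sends each 2-simplex [p,q,r] to [q,r] − [p,r] + [p,q]. For instance
  ∂BEG = EG − BG + BE,
  ∂ABE = BE − AE + AB.
The 15×8 boundary matrix has rank 7 and Smith normal form diag(1,1,1,1,1,1,1).

Computing H_k = (kernel of ∂_k) / (image of ∂_{k+1}):

  H_0: rank C_0 − rank ∂_1 = 9 − 7 = 2, and the invariant factors of ∂_1 are all 1, so H_0 ≅ Z^2.
  H_1: rank ker ∂_1 − rank ∂_2 = (15 − 7) − 7 = 1, and the invariant factors of ∂_2 are all 1, so H_1 ≅ Z.
  H_2: rank ker ∂_2 − rank ∂_3 = (8 − 7) − 0 = 1, and there is no ∂_3, so H_2 ≅ Z.

H_0 = Z^2,  H_1 = Z,  H_2 = Z.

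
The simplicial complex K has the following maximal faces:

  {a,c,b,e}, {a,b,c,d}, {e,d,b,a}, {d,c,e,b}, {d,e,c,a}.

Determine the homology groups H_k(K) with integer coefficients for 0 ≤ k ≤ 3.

H_0 ≅ Z,  H_1 = 0,  H_2 = 0,  H_3 ≅ Z.

Fix the vertex order a < b < c < d < e and write every simplex with vertices in increasing order. Then dim K = 3 and the simplices of K are:

  0-simplices (5): a, b, c, d, e
  1-simplices (10): ab, ac, ad, ae, bc, bd, be, cd, ce, de
  2-simplices (10): abc, abd, abe, acd, ace, ade, bcd, bce, bde, cde
  3-simplices (5): abcd, abce, abde, acde, bcde

giving chain groups C_0 ≅ Z^5, C_1 ≅ Z^10, C_2 ≅ Z^10, C_3 ≅ Z^5.

∂_1: C_1 → C_0 is given by ∂[p,q] = [q] − [p]. For instance
  ∂ae = e − a.
The 5×10 boundary matrix has rank 4 and Smith normal form diag(1,1,1,1).

∂_2: C_2 → C_1 acts by ∂[p,q,r] = [q,r] − [p,r] + [p,q]. For instance
  ∂bcd = cd − bd + bc,
  ∂abd = bd − ad + ab.
The 10×10 boundary matrix has rank 6 and Smith normal form diag(1,1,1,1,1,1).

The boundary map ∂_3: C_3 → C_2 sends each 3-simplex σ to the alternating sum Σ_i (−1)^i (σ with its i-th vertex removed). For instance
  ∂abce = bce − ace + abe − abc,
  ∂abde = bde − ade + abe − abd.
This gives a 10×5 integer matrix of rank 4; reducing to Smith normal form yields diagonal entries (1,1,1,1).

From H_k ≅ ker(∂_k) / im(∂_{k+1}) we obtain:

  H_0: rank C_0 − rank ∂_1 = 5 − 4 = 1, and the invariant factors of ∂_1 are all 1, so H_0 = Z.
  H_1: rank ker ∂_1 − rank ∂_2 = (10 − 4) − 6 = 0, and the invariant factors of ∂_2 are all 1, so H_1 = 0.
  H_2: rank ker ∂_2 − rank ∂_3 = (10 − 6) − 4 = 0, and the invariant factors of ∂_3 are all 1, so H_2 = 0.
  H_3: rank ker ∂_3 − rank ∂_4 = (5 − 4) − 0 = 1, and there is no ∂_4, so H_3 = Z.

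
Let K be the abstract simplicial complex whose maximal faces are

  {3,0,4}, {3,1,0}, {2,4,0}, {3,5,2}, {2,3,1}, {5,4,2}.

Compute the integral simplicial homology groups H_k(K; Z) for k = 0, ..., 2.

H_0 = Z,  H_1 = Z,  H_2 = 0.

Take the total order 0 < 1 < 2 < 3 < 4 < 5 on the vertex set. Then K (dimension 2) consists of the simplices:

  0-simplices (6): [0], [1], [2], [3], [4], [5]
  1-simplices (12): [0,1], [0,2], [0,3], [0,4], [1,2], [1,3], [2,3], [2,4], [2,5], [3,4], [3,5], [4,5]
  2-simplices (6): [0,1,3], [0,2,4], [0,3,4], [1,2,3], [2,3,5], [2,4,5]

so the chain groups are C_0 ≅ Z^6, C_1 ≅ Z^12, C_2 ≅ Z^6.

∂_1: C_1 → C_0 sends each edge [p,q] (with p < q) to q − p.
The resulting 6×12 matrix has rank 5, and its Smith normal form has invariant factors (1,1,1,1,1).

Boundary ∂_2: C_2 → C_1 sends each 2-simplex [p,q,r] to [q,r] − [p,r] + [p,q]. For instance
  ∂[1,2,3] = [2,3] − [1,3] + [1,2],
  ∂[0,2,4] = [2,4] − [0,4] + [0,2].
As a 12×6 matrix over Z this has rank 6, with invariant factors (1,1,1,1,1,1).

Computing H_k = (kernel of ∂_k) / (image of ∂_{k+1}):

  H_0: rank C_0 − rank ∂_1 = 6 − 5 = 1, and the invariant factors of ∂_1 are all 1, so H_0 = Z.
  H_1: rank ker ∂_1 − rank ∂_2 = (12 − 5) − 6 = 1, and the invariant factors of ∂_2 are all 1, so H_1 = Z.
  H_2: rank ker ∂_2 − rank ∂_3 = (6 − 6) − 0 = 0, and there is no ∂_3, so H_2 = 0.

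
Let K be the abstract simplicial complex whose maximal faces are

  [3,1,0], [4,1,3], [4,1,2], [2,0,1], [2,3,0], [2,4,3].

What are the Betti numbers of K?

Take the total order 0 < 1 < 2 < 3 < 4 on the vertex set. Then K (dimension 2) consists of the simplices:

  0-simplices (5): [0], [1], [2], [3], [4]
  1-simplices (9): [0,1], [0,2], [0,3], [1,2], [1,3], [1,4], [2,3], [2,4], [3,4]
  2-simplices (6): [0,1,2], [0,1,3], [0,2,3], [1,2,4], [1,3,4], [2,3,4]

Hence C_0 ≅ Z^5, C_1 ≅ Z^9, C_2 ≅ Z^6.

The boundary map ∂_1: C_1 → C_0 is given by ∂[p,q] = [q] − [p]. For instance
  ∂[2,3] = [3] − [2].
The 5×9 boundary matrix has rank 4 and Smith normal form diag(1,1,1,1).

∂_2: C_2 → C_1 maps a triangle to the signed sum of its edges. For instance
  ∂[0,1,2] = [1,2] − [0,2] + [0,1],
  ∂[0,2,3] = [2,3] − [0,3] + [0,2].
As a 9×6 matrix over Z this has rank 5, with invariant factors (1,1,1,1,1).

Reading off H_k = ker ∂_k / im ∂_{k+1}:

  H_0: rank C_0 − rank ∂_1 = 5 − 4 = 1, and the invariant factors of ∂_1 are all 1, so H_0 = Z.
  H_1: rank ker ∂_1 − rank ∂_2 = (9 − 4) − 5 = 0, and the invariant factors of ∂_2 are all 1, so H_1 = 0.
  H_2: rank ker ∂_2 − rank ∂_3 = (6 − 5) − 0 = 1, and there is no ∂_3, so H_2 = Z.

As a check, the Euler characteristic is 5 − 9 + 6 = 2, which agrees with 1 − 0 + 1 = 2.

Hence the Betti numbers are b_0 = 1, b_1 = 0, b_2 = 1.

b_0 = 1, b_1 = 0, b_2 = 1.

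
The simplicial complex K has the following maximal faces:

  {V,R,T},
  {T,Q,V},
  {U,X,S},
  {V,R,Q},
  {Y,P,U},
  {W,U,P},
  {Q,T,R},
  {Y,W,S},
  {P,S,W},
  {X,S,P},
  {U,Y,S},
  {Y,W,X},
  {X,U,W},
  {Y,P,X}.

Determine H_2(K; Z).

H_2 ≅ Z.

We work with the vertex ordering P < Q < R < S < T < U < V < W < X < Y. The simplices of K, each written with vertices in increasing order, are:

  0-simplices (10): P, Q, R, S, T, U, V, W, X, Y
  1-simplices (21): PS, PU, PW, PX, PY, QR, QT, QV, RT, RV, SU, SW, SX, SY, TV, UW, UX, UY, WX, WY, XY
  2-simplices (14): PSW, PSX, PUW, PUY, PXY, QRT, QRV, QTV, RTV, SUX, SUY, SWY, UWX, WXY

so the chain groups are C_0 ≅ Z^10, C_1 ≅ Z^21, C_2 ≅ Z^14.

The boundary map ∂_1: C_1 → C_0 sends each edge [p,q] (with p < q) to q − p. For instance
  ∂SX = X − S.
The 10×21 boundary matrix has rank 8 and Smith normal form diag(1,1,1,1,1,1,1,1).

The boundary map ∂_2: C_2 → C_1 maps a triangle to the signed sum of its edges. For instance
  ∂QRV = RV − QV + QR,
  ∂QTV = TV − QV + QT.
The resulting 21×14 matrix has rank 13, and its Smith normal form has invariant factors (1,1,1,1,1,1,1,1,1,1,1,1,2).

Now H_k = ker ∂_k / im ∂_{k+1}, so:

  H_2: rank ker ∂_2 − rank ∂_3 = (14 − 13) − 0 = 1, and there is no ∂_3, so H_2 ≅ Z.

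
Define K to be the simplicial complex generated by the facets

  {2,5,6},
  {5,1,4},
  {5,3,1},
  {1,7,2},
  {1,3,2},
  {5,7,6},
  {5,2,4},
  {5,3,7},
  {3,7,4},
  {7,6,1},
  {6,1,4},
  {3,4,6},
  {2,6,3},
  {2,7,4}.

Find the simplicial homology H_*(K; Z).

Order the vertices as 1 < 2 < 3 < 4 < 5 < 6 < 7. Listing each simplex with vertices in this order, K has dimension 2 with simplices:

  0-simplices (7): [1], [2], [3], [4], [5], [6], [7]
  1-simplices (21): [1,2], [1,3], [1,4], [1,5], [1,6], [1,7], [2,3], [2,4], [2,5], [2,6], [2,7], [3,4], [3,5], [3,6], [3,7], [4,5], [4,6], [4,7], [5,6], [5,7], [6,7]
  2-simplices (14): [1,2,3], [1,2,7], [1,3,5], [1,4,5], [1,4,6], [1,6,7], [2,3,6], [2,4,5], [2,4,7], [2,5,6], [3,4,6], [3,4,7], [3,5,7], [5,6,7]

giving chain groups C_0 ≅ Z^7, C_1 ≅ Z^21, C_2 ≅ Z^14.

Boundary ∂_1: C_1 → C_0 is given by ∂[p,q] = [q] − [p].
As a 7×21 matrix over Z this has rank 6, with invariant factors (1,1,1,1,1,1).

The boundary map ∂_2: C_2 → C_1 acts by ∂[p,q,r] = [q,r] − [p,r] + [p,q]. For instance
  ∂[3,5,7] = [5,7] − [3,7] + [3,5],
  ∂[1,2,3] = [2,3] − [1,3] + [1,2].
As a 21×14 matrix over Z this has rank 13, with invariant factors (1,1,1,1,1,1,1,1,1,1,1,1,1).

From H_k ≅ ker(∂_k) / im(∂_{k+1}) we obtain:

  H_0: rank C_0 − rank ∂_1 = 7 − 6 = 1, and the invariant factors of ∂_1 are all 1, so H_0 ≅ Z.
  H_1: rank ker ∂_1 − rank ∂_2 = (21 − 6) − 13 = 2, and the invariant factors of ∂_2 are all 1, so H_1 ≅ Z^2.
  H_2: rank ker ∂_2 − rank ∂_3 = (14 − 13) − 0 = 1, and there is no ∂_3, so H_2 ≅ Z.

As a check, the Euler characteristic is 7 − 21 + 14 = 0, which agrees with 1 − 2 + 1 = 0.
(K is a triangulation of the torus T^2.)

H_0 ≅ Z,  H_1 ≅ Z^2,  H_2 ≅ Z.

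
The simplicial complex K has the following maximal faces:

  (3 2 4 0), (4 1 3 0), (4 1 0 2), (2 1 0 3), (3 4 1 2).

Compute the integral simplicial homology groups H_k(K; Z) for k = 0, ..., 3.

We work with the vertex ordering 0 < 1 < 2 < 3 < 4. The simplices of K, each written with vertices in increasing order, are:

  0-simplices (5): [0], [1], [2], [3], [4]
  1-simplices (10): [0,1], [0,2], [0,3], [0,4], [1,2], [1,3], [1,4], [2,3], [2,4], [3,4]
  2-simplices (10): [0,1,2], [0,1,3], [0,1,4], [0,2,3], [0,2,4], [0,3,4], [1,2,3], [1,2,4], [1,3,4], [2,3,4]
  3-simplices (5): [0,1,2,3], [0,1,2,4], [0,1,3,4], [0,2,3,4], [1,2,3,4]

giving chain groups C_0 ≅ Z^5, C_1 ≅ Z^10, C_2 ≅ Z^10, C_3 ≅ Z^5.

Boundary ∂_1: C_1 → C_0 is given by ∂[p,q] = [q] − [p].
The resulting 5×10 matrix has rank 4, and its Smith normal form has invariant factors (1,1,1,1).

Boundary ∂_2: C_2 → C_1 acts by ∂[p,q,r] = [q,r] − [p,r] + [p,q]. For instance
  ∂[0,3,4] = [3,4] − [0,4] + [0,3],
  ∂[0,2,4] = [2,4] − [0,4] + [0,2].
The resulting 10×10 matrix has rank 6, and its Smith normal form has invariant factors (1,1,1,1,1,1).

The boundary map ∂_3: C_3 → C_2 sends each 3-simplex σ to the alternating sum Σ_i (−1)^i (σ with its i-th vertex removed). For instance
  ∂[0,2,3,4] = [2,3,4] − [0,3,4] + [0,2,4] − [0,2,3],
  ∂[0,1,2,4] = [1,2,4] − [0,2,4] + [0,1,4] − [0,1,2].
As a 10×5 matrix over Z this has rank 4, with invariant factors (1,1,1,1).

From H_k ≅ ker(∂_k) / im(∂_{k+1}) we obtain:

  H_0: rank C_0 − rank ∂_1 = 5 − 4 = 1, and the invariant factors of ∂_1 are all 1, so H_0 ≅ Z.
  H_1: rank ker ∂_1 − rank ∂_2 = (10 − 4) − 6 = 0, and the invariant factors of ∂_2 are all 1, so H_1 ≅ 0.
  H_2: rank ker ∂_2 − rank ∂_3 = (10 − 6) − 4 = 0, and the invariant factors of ∂_3 are all 1, so H_2 ≅ 0.
  H_3: rank ker ∂_3 − rank ∂_4 = (5 − 4) − 0 = 1, and there is no ∂_4, so H_3 ≅ Z.

H_0 ≅ Z,  H_1 = 0,  H_2 = 0,  H_3 ≅ Z.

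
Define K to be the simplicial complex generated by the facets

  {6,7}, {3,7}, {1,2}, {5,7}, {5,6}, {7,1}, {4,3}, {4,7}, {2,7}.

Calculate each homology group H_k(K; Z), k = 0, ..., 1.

Order the vertices as 1 < 2 < 3 < 4 < 5 < 6 < 7. Listing each simplex with vertices in this order, K has dimension 1 with simplices:

  0-simplices (7): [1], [2], [3], [4], [5], [6], [7]
  1-simplices (9): [1,2], [1,7], [2,7], [3,4], [3,7], [4,7], [5,6], [5,7], [6,7]

so the chain groups are C_0 ≅ Z^7, C_1 ≅ Z^9.

The boundary map ∂_1: C_1 → C_0 maps an edge to its endpoints' difference, ∂[p,q] = q − p.
As a 7×9 matrix over Z this has rank 6, with invariant factors (1,1,1,1,1,1).

From H_k ≅ ker(∂_k) / im(∂_{k+1}) we obtain:

  H_0: rank C_0 − rank ∂_1 = 7 − 6 = 1, and the invariant factors of ∂_1 are all 1, so H_0 ≅ Z.
  H_1: rank ker ∂_1 − rank ∂_2 = (9 − 6) − 0 = 3, and there is no ∂_2, so H_1 ≅ Z^3.

H_0 ≅ Z,  H_1 ≅ Z^3.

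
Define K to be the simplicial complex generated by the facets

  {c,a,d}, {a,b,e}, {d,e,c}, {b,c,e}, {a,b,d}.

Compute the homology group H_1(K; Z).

H_1 = Z.

K has 5 vertices, 10 edges, 5 triangles.
rank ∂_1 = 4, rank ∂_2 = 5 ⇒ b_1 = 10 − 4 − 5 = 1; all invariant factors of ∂_2 are 1 so no torsion. So H_1 ≅ Z.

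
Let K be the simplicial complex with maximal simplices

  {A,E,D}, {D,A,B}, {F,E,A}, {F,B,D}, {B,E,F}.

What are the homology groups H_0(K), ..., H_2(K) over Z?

Order the vertices as A < B < D < E < F. Listing each simplex with vertices in this order, K has dimension 2 with simplices:

  0-simplices (5): A, B, D, E, F
  1-simplices (10): AB, AD, AE, AF, BD, BE, BF, DE, DF, EF
  2-simplices (5): ABD, ADE, AEF, BDF, BEF

giving chain groups C_0 ≅ Z^5, C_1 ≅ Z^10, C_2 ≅ Z^5.

Boundary ∂_1: C_1 → C_0 is given by ∂[p,q] = [q] − [p]. For instance
  ∂AE = E − A.
As a 5×10 matrix over Z this has rank 4, with invariant factors (1,1,1,1).

∂_2: C_2 → C_1 maps a triangle to the signed sum of its edges. For instance
  ∂ADE = DE − AE + AD,
  ∂BEF = EF − BF + BE.
The resulting 10×5 matrix has rank 5, and its Smith normal form has invariant factors (1,1,1,1,1).

Computing H_k = (kernel of ∂_k) / (image of ∂_{k+1}):

  H_0: rank C_0 − rank ∂_1 = 5 − 4 = 1, and the invariant factors of ∂_1 are all 1, so H_0 ≅ Z.
  H_1: rank ker ∂_1 − rank ∂_2 = (10 − 4) − 5 = 1, and the invariant factors of ∂_2 are all 1, so H_1 ≅ Z.
  H_2: rank ker ∂_2 − rank ∂_3 = (5 − 5) − 0 = 0, and there is no ∂_3, so H_2 ≅ 0.

As a check, the Euler characteristic is 5 − 10 + 5 = 0, which agrees with 1 − 1 + 0 = 0.

H_0 = Z,  H_1 = Z,  H_2 = 0.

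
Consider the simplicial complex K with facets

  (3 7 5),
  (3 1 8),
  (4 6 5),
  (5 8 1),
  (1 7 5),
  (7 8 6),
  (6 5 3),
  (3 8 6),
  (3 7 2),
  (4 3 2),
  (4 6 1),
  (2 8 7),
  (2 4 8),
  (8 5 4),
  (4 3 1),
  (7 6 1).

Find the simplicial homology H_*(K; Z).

We work with the vertex ordering 1 < 2 < 3 < 4 < 5 < 6 < 7 < 8. The simplices of K, each written with vertices in increasing order, are:

  0-simplices (8): [1], [2], [3], [4], [5], [6], [7], [8]
  1-simplices (24): (24 of them)
  2-simplices (16): [1,3,4], [1,3,8], [1,4,6], [1,5,7], [1,5,8], [1,6,7], [2,3,4], [2,3,7], [2,4,8], [2,7,8], [3,5,6], [3,5,7], [3,6,8], [4,5,6], [4,5,8], [6,7,8]

giving chain groups C_0 ≅ Z^8, C_1 ≅ Z^24, C_2 ≅ Z^16.

Boundary ∂_1: C_1 → C_0 sends each edge [p,q] (with p < q) to q − p. For instance
  ∂[1,5] = [5] − [1].
This gives a 8×24 integer matrix of rank 7; reducing to Smith normal form yields diagonal entries (1,1,1,1,1,1,1).

∂_2: C_2 → C_1 acts by ∂[p,q,r] = [q,r] − [p,r] + [p,q]. For instance
  ∂[3,5,6] = [5,6] − [3,6] + [3,5],
  ∂[1,5,8] = [5,8] − [1,8] + [1,5].
The resulting 24×16 matrix has rank 15, and its Smith normal form has invariant factors (1,1,1,1,1,1,1,1,1,1,1,1,1,1,1).

From H_k ≅ ker(∂_k) / im(∂_{k+1}) we obtain:

  H_0: rank C_0 − rank ∂_1 = 8 − 7 = 1, and the invariant factors of ∂_1 are all 1, so H_0 ≅ Z.
  H_1: rank ker ∂_1 − rank ∂_2 = (24 − 7) − 15 = 2, and the invariant factors of ∂_2 are all 1, so H_1 ≅ Z^2.
  H_2: rank ker ∂_2 − rank ∂_3 = (16 − 15) − 0 = 1, and there is no ∂_3, so H_2 ≅ Z.

H_0 = Z,  H_1 = Z^2,  H_2 = Z.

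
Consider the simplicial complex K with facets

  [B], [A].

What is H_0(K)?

K has 2 vertices.
rank ∂_0 = 0, rank ∂_1 = 0 ⇒ b_0 = 2 − 0 − 0 = 2. So H_0 ≅ Z^2.

H_0 = Z^2.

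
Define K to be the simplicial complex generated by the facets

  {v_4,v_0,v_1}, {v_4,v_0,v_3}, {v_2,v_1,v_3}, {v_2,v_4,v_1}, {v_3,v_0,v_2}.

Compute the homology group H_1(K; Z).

H_1 = Z.

Order the vertices as v_0 < v_1 < v_2 < v_3 < v_4. Listing each simplex with vertices in this order, K has dimension 2 with simplices:

  0-simplices (5): [v_0], [v_1], [v_2], [v_3], [v_4]
  1-simplices (10): [v_0,v_1], [v_0,v_2], [v_0,v_3], [v_0,v_4], [v_1,v_2], [v_1,v_3], [v_1,v_4], [v_2,v_3], [v_2,v_4], [v_3,v_4]
  2-simplices (5): [v_0,v_1,v_4], [v_0,v_2,v_3], [v_0,v_3,v_4], [v_1,v_2,v_3], [v_1,v_2,v_4]

Hence C_0 ≅ Z^5, C_1 ≅ Z^10, C_2 ≅ Z^5.

Boundary ∂_1: C_1 → C_0 maps an edge to its endpoints' difference, ∂[p,q] = q − p.
As a 5×10 matrix over Z this has rank 4, with invariant factors (1,1,1,1).

The boundary map ∂_2: C_2 → C_1 sends each 2-simplex [p,q,r] to [q,r] − [p,r] + [p,q]. For instance
  ∂[v_0,v_1,v_4] = [v_1,v_4] − [v_0,v_4] + [v_0,v_1],
  ∂[v_1,v_2,v_4] = [v_2,v_4] − [v_1,v_4] + [v_1,v_2].
The resulting 10×5 matrix has rank 5, and its Smith normal form has invariant factors (1,1,1,1,1).

Reading off H_k = ker ∂_k / im ∂_{k+1}:

  H_1: rank ker ∂_1 − rank ∂_2 = (10 − 4) − 5 = 1, and the invariant factors of ∂_2 are all 1, so H_1 ≅ Z.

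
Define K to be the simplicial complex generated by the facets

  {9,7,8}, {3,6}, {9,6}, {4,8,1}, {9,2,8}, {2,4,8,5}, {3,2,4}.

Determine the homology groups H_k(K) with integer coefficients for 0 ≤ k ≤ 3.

We work with the vertex ordering 1 < 2 < 3 < 4 < 5 < 6 < 7 < 8 < 9. The simplices of K, each written with vertices in increasing order, are:

  0-simplices (9): [1], [2], [3], [4], [5], [6], [7], [8], [9]
  1-simplices (16): [1,4], [1,8], [2,3], [2,4], [2,5], [2,8], [2,9], [3,4], [3,6], [4,5], [4,8], [5,8], [6,9], [7,8], [7,9], [8,9]
  2-simplices (8): [1,4,8], [2,3,4], [2,4,5], [2,4,8], [2,5,8], [2,8,9], [4,5,8], [7,8,9]
  3-simplices (1): [2,4,5,8]

giving chain groups C_0 ≅ Z^9, C_1 ≅ Z^16, C_2 ≅ Z^8, C_3 ≅ Z^1.

∂_1: C_1 → C_0 maps an edge to its endpoints' difference, ∂[p,q] = q − p. For instance
  ∂[2,3] = [3] − [2].
This gives a 9×16 integer matrix of rank 8; reducing to Smith normal form yields diagonal entries (1,1,1,1,1,1,1,1).

The boundary map ∂_2: C_2 → C_1 sends each 2-simplex [p,q,r] to [q,r] − [p,r] + [p,q]. For instance
  ∂[2,4,5] = [4,5] − [2,5] + [2,4],
  ∂[7,8,9] = [8,9] − [7,9] + [7,8].
This gives a 16×8 integer matrix of rank 7; reducing to Smith normal form yields diagonal entries (1,1,1,1,1,1,1).

Boundary ∂_3: C_3 → C_2 sends each 3-simplex σ to the alternating sum Σ_i (−1)^i (σ with its i-th vertex removed). For instance
  ∂[2,4,5,8] = [4,5,8] − [2,5,8] + [2,4,8] − [2,4,5].
The resulting 8×1 matrix has rank 1, and its Smith normal form has invariant factors (1).

From H_k ≅ ker(∂_k) / im(∂_{k+1}) we obtain:

  H_0: rank C_0 − rank ∂_1 = 9 − 8 = 1, and the invariant factors of ∂_1 are all 1, so H_0 ≅ Z.
  H_1: rank ker ∂_1 − rank ∂_2 = (16 − 8) − 7 = 1, and the invariant factors of ∂_2 are all 1, so H_1 ≅ Z.
  H_2: rank ker ∂_2 − rank ∂_3 = (8 − 7) − 1 = 0, and the invariant factors of ∂_3 are all 1, so H_2 ≅ 0.
  H_3: rank ker ∂_3 − rank ∂_4 = (1 − 1) − 0 = 0, and there is no ∂_4, so H_3 ≅ 0.

H_0 ≅ Z,  H_1 ≅ Z,  H_2 = 0,  H_3 = 0.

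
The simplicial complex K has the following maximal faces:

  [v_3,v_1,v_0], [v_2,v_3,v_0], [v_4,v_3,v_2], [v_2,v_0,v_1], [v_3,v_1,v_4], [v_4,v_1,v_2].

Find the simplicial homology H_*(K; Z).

H_0 = Z,  H_1 = 0,  H_2 = Z.

K has 5 vertices, 9 edges, 6 triangles.
rank ∂_0 = 0, rank ∂_1 = 4 ⇒ b_0 = 5 − 0 − 4 = 1; all invariant factors of ∂_1 are 1 so no torsion. So H_0 ≅ Z.
rank ∂_1 = 4, rank ∂_2 = 5 ⇒ b_1 = 9 − 4 − 5 = 0; all invariant factors of ∂_2 are 1 so no torsion. So H_1 ≅ 0.
rank ∂_2 = 5, rank ∂_3 = 0 ⇒ b_2 = 6 − 5 − 0 = 1. So H_2 ≅ Z.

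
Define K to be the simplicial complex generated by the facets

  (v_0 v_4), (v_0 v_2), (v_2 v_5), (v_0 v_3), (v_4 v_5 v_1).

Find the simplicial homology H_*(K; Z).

Fix the vertex order v_0 < v_1 < v_2 < v_3 < v_4 < v_5 and write every simplex with vertices in increasing order. Then dim K = 2 and the simplices of K are:

  0-simplices (6): [v_0], [v_1], [v_2], [v_3], [v_4], [v_5]
  1-simplices (7): [v_0,v_2], [v_0,v_3], [v_0,v_4], [v_1,v_4], [v_1,v_5], [v_2,v_5], [v_4,v_5]
  2-simplices (1): [v_1,v_4,v_5]

Hence C_0 ≅ Z^6, C_1 ≅ Z^7, C_2 ≅ Z^1.

∂_1: C_1 → C_0 maps an edge to its endpoints' difference, ∂[p,q] = q − p. For instance
  ∂[v_2,v_5] = [v_5] − [v_2].
This gives a 6×7 integer matrix of rank 5; reducing to Smith normal form yields diagonal entries (1,1,1,1,1).

The boundary map ∂_2: C_2 → C_1 maps a triangle to the signed sum of its edges. For instance
  ∂[v_1,v_4,v_5] = [v_4,v_5] − [v_1,v_5] + [v_1,v_4].
The 7×1 boundary matrix has rank 1 and Smith normal form diag(1).

Now H_k = ker ∂_k / im ∂_{k+1}, so:

  H_0: rank C_0 − rank ∂_1 = 6 − 5 = 1, and the invariant factors of ∂_1 are all 1, so H_0 = Z.
  H_1: rank ker ∂_1 − rank ∂_2 = (7 − 5) − 1 = 1, and the invariant factors of ∂_2 are all 1, so H_1 = Z.
  H_2: rank ker ∂_2 − rank ∂_3 = (1 − 1) − 0 = 0, and there is no ∂_3, so H_2 = 0.

H_0 = Z,  H_1 = Z,  H_2 = 0.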